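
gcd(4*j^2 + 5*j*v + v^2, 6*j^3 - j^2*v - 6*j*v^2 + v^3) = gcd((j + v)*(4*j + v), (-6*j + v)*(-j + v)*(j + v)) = j + v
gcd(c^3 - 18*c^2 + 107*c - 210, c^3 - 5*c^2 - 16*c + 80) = c - 5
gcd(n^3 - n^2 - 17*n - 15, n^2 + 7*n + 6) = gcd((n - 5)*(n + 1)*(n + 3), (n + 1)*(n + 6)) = n + 1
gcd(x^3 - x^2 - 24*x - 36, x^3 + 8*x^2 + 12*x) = x + 2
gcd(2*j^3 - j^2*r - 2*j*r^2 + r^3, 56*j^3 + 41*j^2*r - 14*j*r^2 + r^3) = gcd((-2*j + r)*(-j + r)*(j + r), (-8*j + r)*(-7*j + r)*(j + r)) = j + r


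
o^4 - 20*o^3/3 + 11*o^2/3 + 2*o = o*(o - 6)*(o - 1)*(o + 1/3)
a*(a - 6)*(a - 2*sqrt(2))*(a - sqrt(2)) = a^4 - 6*a^3 - 3*sqrt(2)*a^3 + 4*a^2 + 18*sqrt(2)*a^2 - 24*a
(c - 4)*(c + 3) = c^2 - c - 12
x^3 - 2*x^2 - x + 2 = (x - 2)*(x - 1)*(x + 1)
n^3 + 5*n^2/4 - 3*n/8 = n*(n - 1/4)*(n + 3/2)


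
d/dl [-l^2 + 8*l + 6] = 8 - 2*l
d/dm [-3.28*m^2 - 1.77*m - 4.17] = -6.56*m - 1.77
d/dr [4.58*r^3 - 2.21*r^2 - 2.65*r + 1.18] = 13.74*r^2 - 4.42*r - 2.65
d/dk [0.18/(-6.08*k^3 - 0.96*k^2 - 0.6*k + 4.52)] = (3.2832*k^2 + 0.3456*k + 0.108)/(6.08*k^3 + 0.96*k^2 + 0.6*k - 4.52)^2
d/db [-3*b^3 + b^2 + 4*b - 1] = -9*b^2 + 2*b + 4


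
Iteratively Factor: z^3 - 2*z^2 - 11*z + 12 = (z - 1)*(z^2 - z - 12) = (z - 4)*(z - 1)*(z + 3)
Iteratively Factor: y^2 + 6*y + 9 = (y + 3)*(y + 3)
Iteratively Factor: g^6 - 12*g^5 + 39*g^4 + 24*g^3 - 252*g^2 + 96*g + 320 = (g - 5)*(g^5 - 7*g^4 + 4*g^3 + 44*g^2 - 32*g - 64) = (g - 5)*(g - 4)*(g^4 - 3*g^3 - 8*g^2 + 12*g + 16) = (g - 5)*(g - 4)*(g + 2)*(g^3 - 5*g^2 + 2*g + 8) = (g - 5)*(g - 4)^2*(g + 2)*(g^2 - g - 2) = (g - 5)*(g - 4)^2*(g + 1)*(g + 2)*(g - 2)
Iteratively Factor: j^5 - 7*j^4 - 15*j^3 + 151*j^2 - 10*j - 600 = (j + 4)*(j^4 - 11*j^3 + 29*j^2 + 35*j - 150) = (j - 5)*(j + 4)*(j^3 - 6*j^2 - j + 30) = (j - 5)*(j - 3)*(j + 4)*(j^2 - 3*j - 10) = (j - 5)*(j - 3)*(j + 2)*(j + 4)*(j - 5)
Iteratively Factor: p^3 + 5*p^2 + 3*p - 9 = (p + 3)*(p^2 + 2*p - 3) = (p - 1)*(p + 3)*(p + 3)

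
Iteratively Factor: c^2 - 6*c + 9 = (c - 3)*(c - 3)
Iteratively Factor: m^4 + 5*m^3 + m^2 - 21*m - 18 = (m + 3)*(m^3 + 2*m^2 - 5*m - 6) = (m - 2)*(m + 3)*(m^2 + 4*m + 3) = (m - 2)*(m + 3)^2*(m + 1)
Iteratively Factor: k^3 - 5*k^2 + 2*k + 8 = (k + 1)*(k^2 - 6*k + 8) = (k - 2)*(k + 1)*(k - 4)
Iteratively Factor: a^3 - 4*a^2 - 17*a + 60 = (a - 5)*(a^2 + a - 12) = (a - 5)*(a + 4)*(a - 3)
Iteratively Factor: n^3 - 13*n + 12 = (n - 3)*(n^2 + 3*n - 4) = (n - 3)*(n + 4)*(n - 1)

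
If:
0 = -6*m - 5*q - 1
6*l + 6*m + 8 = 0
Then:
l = 5*q/6 - 7/6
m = -5*q/6 - 1/6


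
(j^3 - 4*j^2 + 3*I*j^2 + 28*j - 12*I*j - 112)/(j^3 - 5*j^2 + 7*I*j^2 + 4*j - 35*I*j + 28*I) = (j - 4*I)/(j - 1)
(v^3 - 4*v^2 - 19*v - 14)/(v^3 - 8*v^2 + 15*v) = (v^3 - 4*v^2 - 19*v - 14)/(v*(v^2 - 8*v + 15))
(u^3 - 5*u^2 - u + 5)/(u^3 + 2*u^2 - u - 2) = (u - 5)/(u + 2)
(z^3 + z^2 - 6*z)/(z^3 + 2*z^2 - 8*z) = (z + 3)/(z + 4)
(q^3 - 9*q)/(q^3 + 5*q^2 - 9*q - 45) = q/(q + 5)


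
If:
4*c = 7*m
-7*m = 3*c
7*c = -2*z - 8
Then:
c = 0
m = 0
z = -4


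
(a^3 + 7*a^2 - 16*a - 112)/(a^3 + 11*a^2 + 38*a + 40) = (a^2 + 3*a - 28)/(a^2 + 7*a + 10)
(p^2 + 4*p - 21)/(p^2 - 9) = (p + 7)/(p + 3)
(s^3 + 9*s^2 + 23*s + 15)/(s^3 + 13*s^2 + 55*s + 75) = (s + 1)/(s + 5)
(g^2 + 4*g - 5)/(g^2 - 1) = (g + 5)/(g + 1)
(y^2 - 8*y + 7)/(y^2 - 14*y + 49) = (y - 1)/(y - 7)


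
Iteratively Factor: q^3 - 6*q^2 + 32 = (q - 4)*(q^2 - 2*q - 8) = (q - 4)^2*(q + 2)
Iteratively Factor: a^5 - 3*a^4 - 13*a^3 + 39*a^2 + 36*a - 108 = (a - 3)*(a^4 - 13*a^2 + 36) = (a - 3)*(a + 3)*(a^3 - 3*a^2 - 4*a + 12) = (a - 3)^2*(a + 3)*(a^2 - 4) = (a - 3)^2*(a + 2)*(a + 3)*(a - 2)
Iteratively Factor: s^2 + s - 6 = (s + 3)*(s - 2)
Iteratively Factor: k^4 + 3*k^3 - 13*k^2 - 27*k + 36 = (k - 1)*(k^3 + 4*k^2 - 9*k - 36) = (k - 1)*(k + 3)*(k^2 + k - 12) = (k - 1)*(k + 3)*(k + 4)*(k - 3)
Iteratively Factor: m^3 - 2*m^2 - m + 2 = (m + 1)*(m^2 - 3*m + 2) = (m - 2)*(m + 1)*(m - 1)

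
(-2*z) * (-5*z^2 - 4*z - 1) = 10*z^3 + 8*z^2 + 2*z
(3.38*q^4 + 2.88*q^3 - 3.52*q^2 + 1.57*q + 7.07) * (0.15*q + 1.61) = 0.507*q^5 + 5.8738*q^4 + 4.1088*q^3 - 5.4317*q^2 + 3.5882*q + 11.3827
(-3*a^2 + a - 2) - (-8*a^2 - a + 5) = 5*a^2 + 2*a - 7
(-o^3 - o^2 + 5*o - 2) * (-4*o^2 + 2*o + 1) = 4*o^5 + 2*o^4 - 23*o^3 + 17*o^2 + o - 2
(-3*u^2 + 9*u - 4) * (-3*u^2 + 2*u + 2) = 9*u^4 - 33*u^3 + 24*u^2 + 10*u - 8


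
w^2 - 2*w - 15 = (w - 5)*(w + 3)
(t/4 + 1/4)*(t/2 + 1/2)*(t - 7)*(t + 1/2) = t^4/8 - 9*t^3/16 - 31*t^2/16 - 27*t/16 - 7/16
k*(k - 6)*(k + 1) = k^3 - 5*k^2 - 6*k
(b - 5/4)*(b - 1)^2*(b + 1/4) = b^4 - 3*b^3 + 43*b^2/16 - 3*b/8 - 5/16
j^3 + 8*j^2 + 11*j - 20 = (j - 1)*(j + 4)*(j + 5)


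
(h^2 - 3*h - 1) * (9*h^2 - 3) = 9*h^4 - 27*h^3 - 12*h^2 + 9*h + 3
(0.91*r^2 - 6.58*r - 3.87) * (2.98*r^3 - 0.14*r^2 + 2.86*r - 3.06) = 2.7118*r^5 - 19.7358*r^4 - 8.0088*r^3 - 21.0616*r^2 + 9.0666*r + 11.8422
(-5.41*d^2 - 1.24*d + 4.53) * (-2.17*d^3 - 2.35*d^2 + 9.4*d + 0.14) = 11.7397*d^5 + 15.4043*d^4 - 57.7701*d^3 - 23.0589*d^2 + 42.4084*d + 0.6342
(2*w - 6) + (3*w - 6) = 5*w - 12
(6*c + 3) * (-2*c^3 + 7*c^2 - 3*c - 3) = -12*c^4 + 36*c^3 + 3*c^2 - 27*c - 9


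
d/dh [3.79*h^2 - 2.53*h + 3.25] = 7.58*h - 2.53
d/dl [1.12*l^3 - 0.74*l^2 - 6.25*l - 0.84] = 3.36*l^2 - 1.48*l - 6.25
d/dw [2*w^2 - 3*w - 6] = 4*w - 3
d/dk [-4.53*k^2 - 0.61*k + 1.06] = -9.06*k - 0.61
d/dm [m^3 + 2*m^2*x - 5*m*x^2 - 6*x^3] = 3*m^2 + 4*m*x - 5*x^2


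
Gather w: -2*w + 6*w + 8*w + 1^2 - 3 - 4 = 12*w - 6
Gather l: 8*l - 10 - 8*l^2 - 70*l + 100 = -8*l^2 - 62*l + 90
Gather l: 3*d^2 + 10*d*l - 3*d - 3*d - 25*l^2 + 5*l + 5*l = 3*d^2 - 6*d - 25*l^2 + l*(10*d + 10)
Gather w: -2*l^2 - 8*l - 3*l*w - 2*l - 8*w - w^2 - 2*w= -2*l^2 - 10*l - w^2 + w*(-3*l - 10)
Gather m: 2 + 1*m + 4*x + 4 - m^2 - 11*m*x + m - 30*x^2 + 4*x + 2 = -m^2 + m*(2 - 11*x) - 30*x^2 + 8*x + 8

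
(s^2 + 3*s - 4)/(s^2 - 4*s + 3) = (s + 4)/(s - 3)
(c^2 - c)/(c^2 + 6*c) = (c - 1)/(c + 6)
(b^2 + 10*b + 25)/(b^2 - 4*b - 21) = (b^2 + 10*b + 25)/(b^2 - 4*b - 21)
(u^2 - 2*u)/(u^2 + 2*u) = (u - 2)/(u + 2)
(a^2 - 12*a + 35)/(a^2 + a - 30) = (a - 7)/(a + 6)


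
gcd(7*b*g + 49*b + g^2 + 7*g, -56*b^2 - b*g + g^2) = 7*b + g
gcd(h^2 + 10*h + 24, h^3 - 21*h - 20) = h + 4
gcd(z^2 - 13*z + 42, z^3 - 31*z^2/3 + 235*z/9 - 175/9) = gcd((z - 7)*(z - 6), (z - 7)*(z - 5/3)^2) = z - 7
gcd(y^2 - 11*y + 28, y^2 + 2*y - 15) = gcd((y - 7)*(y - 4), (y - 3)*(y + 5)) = 1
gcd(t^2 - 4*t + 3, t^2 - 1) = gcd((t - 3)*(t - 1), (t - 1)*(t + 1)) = t - 1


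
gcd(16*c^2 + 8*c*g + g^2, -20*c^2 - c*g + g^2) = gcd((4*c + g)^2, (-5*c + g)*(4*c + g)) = 4*c + g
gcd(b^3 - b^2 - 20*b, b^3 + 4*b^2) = b^2 + 4*b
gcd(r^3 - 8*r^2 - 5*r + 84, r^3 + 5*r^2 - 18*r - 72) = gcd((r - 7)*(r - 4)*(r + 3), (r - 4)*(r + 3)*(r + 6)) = r^2 - r - 12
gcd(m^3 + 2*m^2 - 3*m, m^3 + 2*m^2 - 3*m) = m^3 + 2*m^2 - 3*m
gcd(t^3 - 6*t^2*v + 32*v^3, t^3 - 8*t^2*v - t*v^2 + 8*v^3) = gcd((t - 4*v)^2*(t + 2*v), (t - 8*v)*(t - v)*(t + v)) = 1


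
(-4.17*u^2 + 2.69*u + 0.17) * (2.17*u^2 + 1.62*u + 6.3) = -9.0489*u^4 - 0.918100000000001*u^3 - 21.5443*u^2 + 17.2224*u + 1.071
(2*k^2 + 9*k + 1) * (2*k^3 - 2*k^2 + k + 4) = 4*k^5 + 14*k^4 - 14*k^3 + 15*k^2 + 37*k + 4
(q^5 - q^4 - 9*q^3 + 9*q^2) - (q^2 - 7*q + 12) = q^5 - q^4 - 9*q^3 + 8*q^2 + 7*q - 12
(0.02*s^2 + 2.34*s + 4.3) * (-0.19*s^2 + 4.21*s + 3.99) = -0.0038*s^4 - 0.3604*s^3 + 9.1142*s^2 + 27.4396*s + 17.157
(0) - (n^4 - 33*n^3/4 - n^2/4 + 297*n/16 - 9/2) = -n^4 + 33*n^3/4 + n^2/4 - 297*n/16 + 9/2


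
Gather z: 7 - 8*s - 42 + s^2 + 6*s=s^2 - 2*s - 35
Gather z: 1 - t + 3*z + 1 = -t + 3*z + 2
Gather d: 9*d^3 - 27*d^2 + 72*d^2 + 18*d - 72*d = 9*d^3 + 45*d^2 - 54*d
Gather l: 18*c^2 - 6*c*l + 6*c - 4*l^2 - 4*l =18*c^2 + 6*c - 4*l^2 + l*(-6*c - 4)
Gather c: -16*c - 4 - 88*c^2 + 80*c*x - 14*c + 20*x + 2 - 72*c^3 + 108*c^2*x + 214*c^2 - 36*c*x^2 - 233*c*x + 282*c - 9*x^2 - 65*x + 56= -72*c^3 + c^2*(108*x + 126) + c*(-36*x^2 - 153*x + 252) - 9*x^2 - 45*x + 54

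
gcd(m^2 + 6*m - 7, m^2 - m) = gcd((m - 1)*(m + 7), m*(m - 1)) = m - 1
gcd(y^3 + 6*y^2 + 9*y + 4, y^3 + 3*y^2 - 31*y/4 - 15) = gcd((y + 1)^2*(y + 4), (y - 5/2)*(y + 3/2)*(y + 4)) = y + 4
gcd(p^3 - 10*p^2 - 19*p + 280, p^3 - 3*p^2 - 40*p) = p^2 - 3*p - 40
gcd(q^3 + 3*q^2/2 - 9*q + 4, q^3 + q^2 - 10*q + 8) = q^2 + 2*q - 8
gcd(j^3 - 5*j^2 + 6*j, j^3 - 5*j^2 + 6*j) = j^3 - 5*j^2 + 6*j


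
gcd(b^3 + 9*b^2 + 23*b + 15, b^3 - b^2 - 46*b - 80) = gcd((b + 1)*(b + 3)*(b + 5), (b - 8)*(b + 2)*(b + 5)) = b + 5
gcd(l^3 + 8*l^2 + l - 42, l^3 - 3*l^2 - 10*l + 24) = l^2 + l - 6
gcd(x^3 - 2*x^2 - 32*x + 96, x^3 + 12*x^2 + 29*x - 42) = x + 6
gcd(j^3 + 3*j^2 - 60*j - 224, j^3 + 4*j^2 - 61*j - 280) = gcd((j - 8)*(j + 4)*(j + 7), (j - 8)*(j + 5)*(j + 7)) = j^2 - j - 56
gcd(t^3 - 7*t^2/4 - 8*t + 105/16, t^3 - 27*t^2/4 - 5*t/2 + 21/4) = t - 3/4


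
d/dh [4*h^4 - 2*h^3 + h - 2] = 16*h^3 - 6*h^2 + 1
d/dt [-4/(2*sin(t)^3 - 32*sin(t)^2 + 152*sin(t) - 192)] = 2*(3*sin(t)^2 - 32*sin(t) + 76)*cos(t)/(sin(t)^3 - 16*sin(t)^2 + 76*sin(t) - 96)^2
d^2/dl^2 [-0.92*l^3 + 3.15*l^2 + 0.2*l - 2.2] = 6.3 - 5.52*l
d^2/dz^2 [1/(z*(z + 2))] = 2*(z^2 + z*(z + 2) + (z + 2)^2)/(z^3*(z + 2)^3)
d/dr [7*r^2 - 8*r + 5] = 14*r - 8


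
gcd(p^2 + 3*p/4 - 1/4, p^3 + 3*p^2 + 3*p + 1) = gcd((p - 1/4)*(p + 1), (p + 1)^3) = p + 1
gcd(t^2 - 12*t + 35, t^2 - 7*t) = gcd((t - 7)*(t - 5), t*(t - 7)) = t - 7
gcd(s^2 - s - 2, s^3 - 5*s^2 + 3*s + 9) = s + 1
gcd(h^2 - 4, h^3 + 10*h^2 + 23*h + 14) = h + 2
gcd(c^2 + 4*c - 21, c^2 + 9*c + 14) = c + 7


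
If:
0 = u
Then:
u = 0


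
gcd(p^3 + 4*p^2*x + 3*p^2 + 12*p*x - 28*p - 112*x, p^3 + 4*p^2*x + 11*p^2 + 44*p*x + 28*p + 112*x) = p^2 + 4*p*x + 7*p + 28*x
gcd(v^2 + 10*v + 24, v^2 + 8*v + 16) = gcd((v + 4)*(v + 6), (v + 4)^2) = v + 4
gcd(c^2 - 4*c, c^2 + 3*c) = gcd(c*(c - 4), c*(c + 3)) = c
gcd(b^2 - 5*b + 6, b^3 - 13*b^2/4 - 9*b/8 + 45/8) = b - 3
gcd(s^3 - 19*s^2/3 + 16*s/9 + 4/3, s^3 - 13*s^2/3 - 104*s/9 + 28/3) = s^2 - 20*s/3 + 4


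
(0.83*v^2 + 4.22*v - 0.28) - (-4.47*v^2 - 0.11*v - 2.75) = 5.3*v^2 + 4.33*v + 2.47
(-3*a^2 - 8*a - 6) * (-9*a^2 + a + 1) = 27*a^4 + 69*a^3 + 43*a^2 - 14*a - 6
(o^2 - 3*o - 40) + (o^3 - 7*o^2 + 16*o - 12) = o^3 - 6*o^2 + 13*o - 52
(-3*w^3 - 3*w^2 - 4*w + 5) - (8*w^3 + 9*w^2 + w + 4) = -11*w^3 - 12*w^2 - 5*w + 1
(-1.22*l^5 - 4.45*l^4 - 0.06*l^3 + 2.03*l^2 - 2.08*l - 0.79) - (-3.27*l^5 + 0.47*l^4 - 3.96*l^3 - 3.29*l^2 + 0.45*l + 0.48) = 2.05*l^5 - 4.92*l^4 + 3.9*l^3 + 5.32*l^2 - 2.53*l - 1.27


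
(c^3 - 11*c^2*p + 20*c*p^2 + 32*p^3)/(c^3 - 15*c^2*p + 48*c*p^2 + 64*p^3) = (-c + 4*p)/(-c + 8*p)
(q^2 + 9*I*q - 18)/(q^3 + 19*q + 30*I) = (q + 6*I)/(q^2 - 3*I*q + 10)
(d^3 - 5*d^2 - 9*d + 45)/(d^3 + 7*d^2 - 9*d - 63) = (d - 5)/(d + 7)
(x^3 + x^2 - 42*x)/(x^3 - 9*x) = (x^2 + x - 42)/(x^2 - 9)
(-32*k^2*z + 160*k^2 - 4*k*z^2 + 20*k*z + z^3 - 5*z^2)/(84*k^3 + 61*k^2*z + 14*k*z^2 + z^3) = (-8*k*z + 40*k + z^2 - 5*z)/(21*k^2 + 10*k*z + z^2)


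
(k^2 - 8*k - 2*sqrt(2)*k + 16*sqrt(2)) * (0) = 0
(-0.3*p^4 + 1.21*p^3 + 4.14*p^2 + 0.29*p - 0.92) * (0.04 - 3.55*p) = 1.065*p^5 - 4.3075*p^4 - 14.6486*p^3 - 0.8639*p^2 + 3.2776*p - 0.0368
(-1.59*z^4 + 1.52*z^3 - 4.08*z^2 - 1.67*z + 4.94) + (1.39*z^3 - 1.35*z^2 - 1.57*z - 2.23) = -1.59*z^4 + 2.91*z^3 - 5.43*z^2 - 3.24*z + 2.71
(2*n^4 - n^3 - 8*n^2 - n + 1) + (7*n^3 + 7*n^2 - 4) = 2*n^4 + 6*n^3 - n^2 - n - 3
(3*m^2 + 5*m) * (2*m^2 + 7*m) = 6*m^4 + 31*m^3 + 35*m^2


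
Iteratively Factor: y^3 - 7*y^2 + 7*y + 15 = (y - 5)*(y^2 - 2*y - 3) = (y - 5)*(y + 1)*(y - 3)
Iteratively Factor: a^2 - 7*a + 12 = (a - 4)*(a - 3)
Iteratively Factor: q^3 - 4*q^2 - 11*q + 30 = (q - 2)*(q^2 - 2*q - 15) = (q - 5)*(q - 2)*(q + 3)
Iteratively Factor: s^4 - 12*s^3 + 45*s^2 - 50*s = (s)*(s^3 - 12*s^2 + 45*s - 50) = s*(s - 2)*(s^2 - 10*s + 25) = s*(s - 5)*(s - 2)*(s - 5)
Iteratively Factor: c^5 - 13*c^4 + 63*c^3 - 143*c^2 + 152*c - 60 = (c - 2)*(c^4 - 11*c^3 + 41*c^2 - 61*c + 30) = (c - 5)*(c - 2)*(c^3 - 6*c^2 + 11*c - 6) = (c - 5)*(c - 2)^2*(c^2 - 4*c + 3) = (c - 5)*(c - 3)*(c - 2)^2*(c - 1)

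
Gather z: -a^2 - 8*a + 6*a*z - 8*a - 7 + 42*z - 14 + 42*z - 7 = -a^2 - 16*a + z*(6*a + 84) - 28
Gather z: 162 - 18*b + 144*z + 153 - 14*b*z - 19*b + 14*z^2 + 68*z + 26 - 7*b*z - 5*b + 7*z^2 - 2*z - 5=-42*b + 21*z^2 + z*(210 - 21*b) + 336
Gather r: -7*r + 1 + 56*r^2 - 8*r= 56*r^2 - 15*r + 1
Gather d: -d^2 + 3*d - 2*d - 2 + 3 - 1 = -d^2 + d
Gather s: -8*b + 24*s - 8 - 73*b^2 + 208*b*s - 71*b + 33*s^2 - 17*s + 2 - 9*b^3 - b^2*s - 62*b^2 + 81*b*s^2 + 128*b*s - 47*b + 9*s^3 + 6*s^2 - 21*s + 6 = -9*b^3 - 135*b^2 - 126*b + 9*s^3 + s^2*(81*b + 39) + s*(-b^2 + 336*b - 14)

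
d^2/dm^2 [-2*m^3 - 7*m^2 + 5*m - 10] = -12*m - 14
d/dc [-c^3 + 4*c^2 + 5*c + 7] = -3*c^2 + 8*c + 5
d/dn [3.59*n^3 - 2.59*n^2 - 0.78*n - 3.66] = 10.77*n^2 - 5.18*n - 0.78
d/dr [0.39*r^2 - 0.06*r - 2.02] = 0.78*r - 0.06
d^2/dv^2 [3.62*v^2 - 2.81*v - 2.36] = 7.24000000000000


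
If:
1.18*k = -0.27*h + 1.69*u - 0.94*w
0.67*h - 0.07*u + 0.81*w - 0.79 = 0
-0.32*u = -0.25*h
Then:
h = 1.28390045708481 - 1.31640426612494*w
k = 1.1427938125694 - 1.96833547098674*w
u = 1.00304723209751 - 1.02844083291011*w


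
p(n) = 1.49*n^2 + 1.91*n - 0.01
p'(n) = 2.98*n + 1.91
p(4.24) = 34.88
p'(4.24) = 14.55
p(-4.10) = 17.21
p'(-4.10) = -10.31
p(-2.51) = 4.58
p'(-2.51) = -5.57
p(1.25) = 4.71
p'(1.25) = 5.64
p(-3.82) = 14.44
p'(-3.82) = -9.47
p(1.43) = 5.77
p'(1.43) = 6.17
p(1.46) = 5.95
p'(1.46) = 6.26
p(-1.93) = 1.85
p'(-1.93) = -3.84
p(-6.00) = 42.17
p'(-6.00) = -15.97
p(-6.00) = 42.17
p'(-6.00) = -15.97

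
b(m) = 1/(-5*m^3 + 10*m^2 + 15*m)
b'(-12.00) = 0.00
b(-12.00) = 0.00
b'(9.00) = 0.00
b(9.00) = 0.00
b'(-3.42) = 0.00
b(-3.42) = 0.00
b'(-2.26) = 0.02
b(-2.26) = 0.01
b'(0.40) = -0.39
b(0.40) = 0.14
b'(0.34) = -0.55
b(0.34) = 0.17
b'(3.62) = 0.04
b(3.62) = -0.02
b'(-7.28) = 0.00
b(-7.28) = 0.00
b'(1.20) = -0.03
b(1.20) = 0.04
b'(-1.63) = 0.10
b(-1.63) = 0.04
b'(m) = (15*m^2 - 20*m - 15)/(-5*m^3 + 10*m^2 + 15*m)^2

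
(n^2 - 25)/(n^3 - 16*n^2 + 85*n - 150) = (n + 5)/(n^2 - 11*n + 30)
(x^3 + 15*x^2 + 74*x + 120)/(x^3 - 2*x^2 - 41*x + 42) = (x^2 + 9*x + 20)/(x^2 - 8*x + 7)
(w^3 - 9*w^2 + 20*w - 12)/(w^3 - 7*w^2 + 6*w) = (w - 2)/w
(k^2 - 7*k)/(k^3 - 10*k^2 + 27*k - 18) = k*(k - 7)/(k^3 - 10*k^2 + 27*k - 18)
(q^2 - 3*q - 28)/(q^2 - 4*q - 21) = (q + 4)/(q + 3)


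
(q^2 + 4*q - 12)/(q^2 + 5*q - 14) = (q + 6)/(q + 7)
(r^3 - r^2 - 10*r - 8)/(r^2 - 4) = (r^2 - 3*r - 4)/(r - 2)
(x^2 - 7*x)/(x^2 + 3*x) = (x - 7)/(x + 3)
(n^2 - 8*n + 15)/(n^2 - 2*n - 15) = (n - 3)/(n + 3)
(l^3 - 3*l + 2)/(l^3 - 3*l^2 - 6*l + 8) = (l - 1)/(l - 4)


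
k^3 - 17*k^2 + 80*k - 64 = (k - 8)^2*(k - 1)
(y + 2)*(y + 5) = y^2 + 7*y + 10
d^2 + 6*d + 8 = (d + 2)*(d + 4)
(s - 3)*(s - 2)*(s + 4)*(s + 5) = s^4 + 4*s^3 - 19*s^2 - 46*s + 120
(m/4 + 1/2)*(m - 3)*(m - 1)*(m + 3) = m^4/4 + m^3/4 - 11*m^2/4 - 9*m/4 + 9/2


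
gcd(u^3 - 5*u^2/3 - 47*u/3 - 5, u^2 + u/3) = u + 1/3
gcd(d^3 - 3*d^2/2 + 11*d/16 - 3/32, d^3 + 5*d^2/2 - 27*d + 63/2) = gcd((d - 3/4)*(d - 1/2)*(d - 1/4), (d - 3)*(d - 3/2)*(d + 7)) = 1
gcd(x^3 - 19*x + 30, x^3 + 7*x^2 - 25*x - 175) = x + 5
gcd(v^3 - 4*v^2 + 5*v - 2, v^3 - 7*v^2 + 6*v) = v - 1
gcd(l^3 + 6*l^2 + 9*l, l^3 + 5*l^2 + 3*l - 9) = l^2 + 6*l + 9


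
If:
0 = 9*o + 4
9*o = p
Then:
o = -4/9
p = -4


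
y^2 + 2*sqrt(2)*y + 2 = (y + sqrt(2))^2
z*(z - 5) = z^2 - 5*z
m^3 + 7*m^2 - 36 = (m - 2)*(m + 3)*(m + 6)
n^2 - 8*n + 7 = (n - 7)*(n - 1)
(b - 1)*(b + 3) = b^2 + 2*b - 3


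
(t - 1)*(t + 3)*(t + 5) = t^3 + 7*t^2 + 7*t - 15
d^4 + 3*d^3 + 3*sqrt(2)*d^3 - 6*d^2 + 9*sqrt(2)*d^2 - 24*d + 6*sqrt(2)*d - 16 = (d + 1)*(d + 2)*(d - sqrt(2))*(d + 4*sqrt(2))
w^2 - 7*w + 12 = (w - 4)*(w - 3)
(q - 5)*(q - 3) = q^2 - 8*q + 15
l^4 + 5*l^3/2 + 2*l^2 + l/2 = l*(l + 1/2)*(l + 1)^2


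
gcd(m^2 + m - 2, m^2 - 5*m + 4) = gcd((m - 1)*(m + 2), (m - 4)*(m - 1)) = m - 1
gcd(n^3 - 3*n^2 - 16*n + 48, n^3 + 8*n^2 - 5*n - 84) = n^2 + n - 12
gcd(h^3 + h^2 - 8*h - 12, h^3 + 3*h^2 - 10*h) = 1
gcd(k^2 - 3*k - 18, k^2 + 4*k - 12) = 1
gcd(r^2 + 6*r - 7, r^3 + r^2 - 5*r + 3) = r - 1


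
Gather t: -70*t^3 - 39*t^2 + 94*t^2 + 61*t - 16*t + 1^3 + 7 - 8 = -70*t^3 + 55*t^2 + 45*t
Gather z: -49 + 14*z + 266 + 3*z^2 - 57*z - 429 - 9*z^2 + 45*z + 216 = -6*z^2 + 2*z + 4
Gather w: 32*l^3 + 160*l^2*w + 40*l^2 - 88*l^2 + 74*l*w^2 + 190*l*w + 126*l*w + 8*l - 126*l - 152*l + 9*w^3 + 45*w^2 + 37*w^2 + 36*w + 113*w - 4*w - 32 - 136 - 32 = 32*l^3 - 48*l^2 - 270*l + 9*w^3 + w^2*(74*l + 82) + w*(160*l^2 + 316*l + 145) - 200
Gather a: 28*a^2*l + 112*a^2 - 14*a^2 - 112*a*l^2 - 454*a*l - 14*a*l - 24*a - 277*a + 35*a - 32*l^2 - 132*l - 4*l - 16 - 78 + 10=a^2*(28*l + 98) + a*(-112*l^2 - 468*l - 266) - 32*l^2 - 136*l - 84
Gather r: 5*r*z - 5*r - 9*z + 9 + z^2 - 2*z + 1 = r*(5*z - 5) + z^2 - 11*z + 10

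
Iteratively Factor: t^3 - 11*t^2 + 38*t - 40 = (t - 4)*(t^2 - 7*t + 10) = (t - 5)*(t - 4)*(t - 2)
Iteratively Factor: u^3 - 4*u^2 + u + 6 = (u + 1)*(u^2 - 5*u + 6) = (u - 2)*(u + 1)*(u - 3)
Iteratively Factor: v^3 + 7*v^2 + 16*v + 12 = (v + 3)*(v^2 + 4*v + 4) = (v + 2)*(v + 3)*(v + 2)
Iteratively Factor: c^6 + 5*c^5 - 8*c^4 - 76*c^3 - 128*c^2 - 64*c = (c + 2)*(c^5 + 3*c^4 - 14*c^3 - 48*c^2 - 32*c) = (c - 4)*(c + 2)*(c^4 + 7*c^3 + 14*c^2 + 8*c) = c*(c - 4)*(c + 2)*(c^3 + 7*c^2 + 14*c + 8) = c*(c - 4)*(c + 2)^2*(c^2 + 5*c + 4) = c*(c - 4)*(c + 2)^2*(c + 4)*(c + 1)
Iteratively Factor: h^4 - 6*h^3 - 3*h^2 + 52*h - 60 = (h - 2)*(h^3 - 4*h^2 - 11*h + 30) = (h - 2)^2*(h^2 - 2*h - 15) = (h - 5)*(h - 2)^2*(h + 3)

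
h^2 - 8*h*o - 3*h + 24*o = (h - 3)*(h - 8*o)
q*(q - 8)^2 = q^3 - 16*q^2 + 64*q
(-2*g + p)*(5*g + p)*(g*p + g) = -10*g^3*p - 10*g^3 + 3*g^2*p^2 + 3*g^2*p + g*p^3 + g*p^2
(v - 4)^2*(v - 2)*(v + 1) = v^4 - 9*v^3 + 22*v^2 - 32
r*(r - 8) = r^2 - 8*r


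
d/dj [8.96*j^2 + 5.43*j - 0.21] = 17.92*j + 5.43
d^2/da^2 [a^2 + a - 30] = 2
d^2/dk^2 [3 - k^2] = -2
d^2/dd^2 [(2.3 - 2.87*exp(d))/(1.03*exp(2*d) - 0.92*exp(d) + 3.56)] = (-3.044783*exp(4*d) + 7.040668*exp(3*d) + 56.603856*exp(2*d) - 41.187664*exp(d) - 28.840272)*exp(d)/(1.092727*exp(6*d) - 2.928084*exp(5*d) + 13.945788*exp(4*d) - 21.019424*exp(3*d) + 48.200976*exp(2*d) - 34.979136*exp(d) + 45.118016)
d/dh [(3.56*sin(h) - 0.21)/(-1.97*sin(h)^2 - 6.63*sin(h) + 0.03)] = (7.0132*sin(h)^2 - 0.827400000000001*sin(h) - 1.2855)*cos(h)/(3.8809*sin(h)^4 + 26.1222*sin(h)^3 + 43.8387*sin(h)^2 - 0.3978*sin(h) + 0.0009)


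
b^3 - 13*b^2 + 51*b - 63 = (b - 7)*(b - 3)^2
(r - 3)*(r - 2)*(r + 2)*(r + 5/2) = r^4 - r^3/2 - 23*r^2/2 + 2*r + 30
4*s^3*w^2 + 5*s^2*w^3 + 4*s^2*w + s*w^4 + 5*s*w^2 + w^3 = w*(s + w)*(4*s + w)*(s*w + 1)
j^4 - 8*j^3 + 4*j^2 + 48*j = j*(j - 6)*(j - 4)*(j + 2)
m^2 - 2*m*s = m*(m - 2*s)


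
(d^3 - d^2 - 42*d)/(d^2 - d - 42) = d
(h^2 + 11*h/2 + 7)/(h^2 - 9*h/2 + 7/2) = (2*h^2 + 11*h + 14)/(2*h^2 - 9*h + 7)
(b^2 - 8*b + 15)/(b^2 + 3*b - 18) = (b - 5)/(b + 6)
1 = 1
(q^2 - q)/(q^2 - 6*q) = (q - 1)/(q - 6)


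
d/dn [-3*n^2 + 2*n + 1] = 2 - 6*n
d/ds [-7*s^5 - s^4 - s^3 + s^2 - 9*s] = -35*s^4 - 4*s^3 - 3*s^2 + 2*s - 9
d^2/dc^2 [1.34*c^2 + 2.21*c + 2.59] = 2.68000000000000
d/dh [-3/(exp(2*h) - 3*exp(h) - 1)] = (6*exp(h) - 9)*exp(h)/(-exp(2*h) + 3*exp(h) + 1)^2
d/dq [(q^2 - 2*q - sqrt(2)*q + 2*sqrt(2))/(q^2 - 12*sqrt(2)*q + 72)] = (-11*sqrt(2)*q^2 + 2*q^2 - 4*sqrt(2)*q + 144*q - 72*sqrt(2) - 96)/(q^4 - 24*sqrt(2)*q^3 + 432*q^2 - 1728*sqrt(2)*q + 5184)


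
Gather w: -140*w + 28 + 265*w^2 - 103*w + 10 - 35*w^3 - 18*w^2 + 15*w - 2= -35*w^3 + 247*w^2 - 228*w + 36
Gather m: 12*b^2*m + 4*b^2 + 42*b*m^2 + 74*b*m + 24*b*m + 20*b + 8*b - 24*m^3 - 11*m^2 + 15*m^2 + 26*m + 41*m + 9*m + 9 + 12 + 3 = 4*b^2 + 28*b - 24*m^3 + m^2*(42*b + 4) + m*(12*b^2 + 98*b + 76) + 24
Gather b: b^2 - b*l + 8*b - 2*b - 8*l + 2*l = b^2 + b*(6 - l) - 6*l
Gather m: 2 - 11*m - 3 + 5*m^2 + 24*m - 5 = 5*m^2 + 13*m - 6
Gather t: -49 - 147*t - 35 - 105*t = -252*t - 84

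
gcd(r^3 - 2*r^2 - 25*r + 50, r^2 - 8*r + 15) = r - 5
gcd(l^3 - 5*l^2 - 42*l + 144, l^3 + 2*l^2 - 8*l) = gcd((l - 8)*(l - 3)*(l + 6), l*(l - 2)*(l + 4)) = 1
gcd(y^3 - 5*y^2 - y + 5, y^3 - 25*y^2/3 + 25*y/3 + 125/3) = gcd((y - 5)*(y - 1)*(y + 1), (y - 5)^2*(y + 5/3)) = y - 5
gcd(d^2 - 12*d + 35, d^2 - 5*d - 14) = d - 7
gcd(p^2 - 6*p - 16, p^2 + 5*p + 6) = p + 2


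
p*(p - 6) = p^2 - 6*p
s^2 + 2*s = s*(s + 2)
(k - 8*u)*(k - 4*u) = k^2 - 12*k*u + 32*u^2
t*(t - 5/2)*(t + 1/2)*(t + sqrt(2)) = t^4 - 2*t^3 + sqrt(2)*t^3 - 2*sqrt(2)*t^2 - 5*t^2/4 - 5*sqrt(2)*t/4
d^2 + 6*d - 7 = (d - 1)*(d + 7)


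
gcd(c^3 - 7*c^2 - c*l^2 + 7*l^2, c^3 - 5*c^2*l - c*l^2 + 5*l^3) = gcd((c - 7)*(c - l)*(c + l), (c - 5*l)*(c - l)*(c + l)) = c^2 - l^2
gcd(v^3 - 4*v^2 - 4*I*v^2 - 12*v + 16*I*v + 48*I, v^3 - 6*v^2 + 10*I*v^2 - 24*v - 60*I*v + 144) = v - 6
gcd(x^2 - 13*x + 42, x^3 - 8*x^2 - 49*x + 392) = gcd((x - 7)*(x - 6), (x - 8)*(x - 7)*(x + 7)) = x - 7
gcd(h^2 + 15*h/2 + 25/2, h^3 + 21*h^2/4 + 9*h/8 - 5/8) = h + 5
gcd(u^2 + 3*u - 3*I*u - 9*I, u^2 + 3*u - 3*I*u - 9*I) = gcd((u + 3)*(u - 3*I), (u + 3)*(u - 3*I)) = u^2 + u*(3 - 3*I) - 9*I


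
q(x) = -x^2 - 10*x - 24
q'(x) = -2*x - 10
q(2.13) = -49.84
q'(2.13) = -14.26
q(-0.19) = -22.14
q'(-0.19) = -9.62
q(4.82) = -95.43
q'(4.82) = -19.64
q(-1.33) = -12.47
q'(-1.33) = -7.34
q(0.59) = -30.25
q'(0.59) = -11.18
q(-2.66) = -4.48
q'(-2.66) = -4.68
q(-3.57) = -1.04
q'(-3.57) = -2.86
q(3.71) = -74.86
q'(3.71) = -17.42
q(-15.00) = -99.00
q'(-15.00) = 20.00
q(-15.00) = -99.00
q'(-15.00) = 20.00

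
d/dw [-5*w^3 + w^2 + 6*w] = -15*w^2 + 2*w + 6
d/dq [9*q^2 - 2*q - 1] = 18*q - 2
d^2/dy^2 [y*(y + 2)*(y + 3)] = 6*y + 10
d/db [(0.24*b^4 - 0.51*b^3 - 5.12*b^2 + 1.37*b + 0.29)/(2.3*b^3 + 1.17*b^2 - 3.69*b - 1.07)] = (0.552*b^6 + 0.5616*b^5 + 8.5225*b^4 - 3.5654*b^3 + 16.926*b^2 + 10.2782*b - 0.3958)/(5.29*b^6 + 5.382*b^5 - 15.6051*b^4 - 13.5566*b^3 + 11.1123*b^2 + 7.8966*b + 1.1449)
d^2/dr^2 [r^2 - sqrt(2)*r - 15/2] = 2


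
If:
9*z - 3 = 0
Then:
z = 1/3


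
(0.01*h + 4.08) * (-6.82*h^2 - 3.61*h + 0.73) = -0.0682*h^3 - 27.8617*h^2 - 14.7215*h + 2.9784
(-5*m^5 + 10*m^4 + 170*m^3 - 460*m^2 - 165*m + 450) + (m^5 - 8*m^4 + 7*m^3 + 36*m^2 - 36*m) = -4*m^5 + 2*m^4 + 177*m^3 - 424*m^2 - 201*m + 450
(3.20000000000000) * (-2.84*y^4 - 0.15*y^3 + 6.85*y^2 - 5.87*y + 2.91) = -9.088*y^4 - 0.48*y^3 + 21.92*y^2 - 18.784*y + 9.312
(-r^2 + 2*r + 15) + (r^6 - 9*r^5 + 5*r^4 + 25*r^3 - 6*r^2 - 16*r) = r^6 - 9*r^5 + 5*r^4 + 25*r^3 - 7*r^2 - 14*r + 15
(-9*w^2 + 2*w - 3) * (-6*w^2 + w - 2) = 54*w^4 - 21*w^3 + 38*w^2 - 7*w + 6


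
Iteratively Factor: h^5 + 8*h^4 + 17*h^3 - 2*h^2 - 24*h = (h)*(h^4 + 8*h^3 + 17*h^2 - 2*h - 24) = h*(h + 4)*(h^3 + 4*h^2 + h - 6) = h*(h + 3)*(h + 4)*(h^2 + h - 2) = h*(h - 1)*(h + 3)*(h + 4)*(h + 2)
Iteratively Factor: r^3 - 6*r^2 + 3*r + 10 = (r + 1)*(r^2 - 7*r + 10) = (r - 2)*(r + 1)*(r - 5)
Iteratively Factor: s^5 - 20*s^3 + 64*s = (s - 2)*(s^4 + 2*s^3 - 16*s^2 - 32*s) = (s - 4)*(s - 2)*(s^3 + 6*s^2 + 8*s) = (s - 4)*(s - 2)*(s + 4)*(s^2 + 2*s) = s*(s - 4)*(s - 2)*(s + 4)*(s + 2)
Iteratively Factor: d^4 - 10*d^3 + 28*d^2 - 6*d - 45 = (d + 1)*(d^3 - 11*d^2 + 39*d - 45) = (d - 3)*(d + 1)*(d^2 - 8*d + 15) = (d - 3)^2*(d + 1)*(d - 5)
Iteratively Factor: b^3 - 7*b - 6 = (b + 2)*(b^2 - 2*b - 3) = (b + 1)*(b + 2)*(b - 3)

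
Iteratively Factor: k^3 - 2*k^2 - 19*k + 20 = (k + 4)*(k^2 - 6*k + 5) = (k - 5)*(k + 4)*(k - 1)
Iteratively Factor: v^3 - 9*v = (v + 3)*(v^2 - 3*v) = (v - 3)*(v + 3)*(v)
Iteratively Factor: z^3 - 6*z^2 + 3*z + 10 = (z + 1)*(z^2 - 7*z + 10) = (z - 2)*(z + 1)*(z - 5)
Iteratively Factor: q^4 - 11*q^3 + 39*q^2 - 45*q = (q - 3)*(q^3 - 8*q^2 + 15*q) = (q - 3)^2*(q^2 - 5*q) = (q - 5)*(q - 3)^2*(q)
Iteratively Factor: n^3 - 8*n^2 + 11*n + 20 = (n + 1)*(n^2 - 9*n + 20) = (n - 4)*(n + 1)*(n - 5)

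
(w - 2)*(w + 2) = w^2 - 4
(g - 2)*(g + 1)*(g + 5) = g^3 + 4*g^2 - 7*g - 10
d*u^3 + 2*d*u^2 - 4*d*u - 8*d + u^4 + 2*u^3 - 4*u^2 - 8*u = (d + u)*(u - 2)*(u + 2)^2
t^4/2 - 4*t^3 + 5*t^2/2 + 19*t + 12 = (t/2 + 1/2)*(t - 6)*(t - 4)*(t + 1)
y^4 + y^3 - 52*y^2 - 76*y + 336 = (y - 7)*(y - 2)*(y + 4)*(y + 6)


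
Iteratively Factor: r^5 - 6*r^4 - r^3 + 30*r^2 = (r + 2)*(r^4 - 8*r^3 + 15*r^2) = r*(r + 2)*(r^3 - 8*r^2 + 15*r) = r*(r - 3)*(r + 2)*(r^2 - 5*r) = r^2*(r - 3)*(r + 2)*(r - 5)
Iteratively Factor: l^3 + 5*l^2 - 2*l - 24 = (l + 3)*(l^2 + 2*l - 8) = (l + 3)*(l + 4)*(l - 2)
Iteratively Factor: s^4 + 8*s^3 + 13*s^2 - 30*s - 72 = (s + 3)*(s^3 + 5*s^2 - 2*s - 24) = (s + 3)*(s + 4)*(s^2 + s - 6) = (s + 3)^2*(s + 4)*(s - 2)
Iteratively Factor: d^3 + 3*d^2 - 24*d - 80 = (d - 5)*(d^2 + 8*d + 16) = (d - 5)*(d + 4)*(d + 4)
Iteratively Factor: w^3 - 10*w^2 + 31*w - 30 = (w - 2)*(w^2 - 8*w + 15) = (w - 5)*(w - 2)*(w - 3)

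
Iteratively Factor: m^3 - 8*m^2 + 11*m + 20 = (m + 1)*(m^2 - 9*m + 20) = (m - 4)*(m + 1)*(m - 5)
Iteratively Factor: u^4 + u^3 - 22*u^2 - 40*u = (u - 5)*(u^3 + 6*u^2 + 8*u) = (u - 5)*(u + 2)*(u^2 + 4*u) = (u - 5)*(u + 2)*(u + 4)*(u)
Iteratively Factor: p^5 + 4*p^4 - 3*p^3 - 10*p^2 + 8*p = (p - 1)*(p^4 + 5*p^3 + 2*p^2 - 8*p) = (p - 1)*(p + 2)*(p^3 + 3*p^2 - 4*p) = p*(p - 1)*(p + 2)*(p^2 + 3*p - 4) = p*(p - 1)^2*(p + 2)*(p + 4)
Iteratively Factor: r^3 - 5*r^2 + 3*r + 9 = (r - 3)*(r^2 - 2*r - 3) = (r - 3)*(r + 1)*(r - 3)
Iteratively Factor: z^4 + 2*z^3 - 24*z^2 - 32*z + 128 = (z - 4)*(z^3 + 6*z^2 - 32) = (z - 4)*(z + 4)*(z^2 + 2*z - 8) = (z - 4)*(z - 2)*(z + 4)*(z + 4)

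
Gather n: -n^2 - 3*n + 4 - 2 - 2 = -n^2 - 3*n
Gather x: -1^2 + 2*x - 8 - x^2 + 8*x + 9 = -x^2 + 10*x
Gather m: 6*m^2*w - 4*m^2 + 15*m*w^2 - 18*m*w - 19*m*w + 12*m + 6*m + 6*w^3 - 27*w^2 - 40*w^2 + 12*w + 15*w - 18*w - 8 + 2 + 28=m^2*(6*w - 4) + m*(15*w^2 - 37*w + 18) + 6*w^3 - 67*w^2 + 9*w + 22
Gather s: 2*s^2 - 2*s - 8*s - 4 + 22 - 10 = 2*s^2 - 10*s + 8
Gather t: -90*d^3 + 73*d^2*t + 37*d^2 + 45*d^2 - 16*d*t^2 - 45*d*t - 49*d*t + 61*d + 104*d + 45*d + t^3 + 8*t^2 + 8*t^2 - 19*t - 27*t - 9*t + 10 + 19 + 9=-90*d^3 + 82*d^2 + 210*d + t^3 + t^2*(16 - 16*d) + t*(73*d^2 - 94*d - 55) + 38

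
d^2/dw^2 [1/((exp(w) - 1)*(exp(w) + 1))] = 4*(exp(2*w) + 1)*exp(2*w)/(exp(6*w) - 3*exp(4*w) + 3*exp(2*w) - 1)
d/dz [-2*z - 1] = -2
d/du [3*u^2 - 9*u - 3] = 6*u - 9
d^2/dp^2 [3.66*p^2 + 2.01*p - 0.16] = 7.32000000000000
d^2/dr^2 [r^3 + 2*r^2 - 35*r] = 6*r + 4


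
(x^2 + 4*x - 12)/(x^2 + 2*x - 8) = (x + 6)/(x + 4)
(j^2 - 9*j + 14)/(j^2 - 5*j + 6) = (j - 7)/(j - 3)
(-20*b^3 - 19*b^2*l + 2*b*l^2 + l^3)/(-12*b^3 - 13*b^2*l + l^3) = (5*b + l)/(3*b + l)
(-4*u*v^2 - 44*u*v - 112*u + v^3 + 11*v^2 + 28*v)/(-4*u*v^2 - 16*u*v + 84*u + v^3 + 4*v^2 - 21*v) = (v + 4)/(v - 3)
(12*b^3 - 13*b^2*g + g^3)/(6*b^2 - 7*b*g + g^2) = (12*b^2 - b*g - g^2)/(6*b - g)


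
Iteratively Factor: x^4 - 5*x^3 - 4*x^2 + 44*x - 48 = (x - 2)*(x^3 - 3*x^2 - 10*x + 24) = (x - 4)*(x - 2)*(x^2 + x - 6) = (x - 4)*(x - 2)^2*(x + 3)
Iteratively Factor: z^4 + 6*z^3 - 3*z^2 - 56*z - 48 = (z + 4)*(z^3 + 2*z^2 - 11*z - 12) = (z + 4)^2*(z^2 - 2*z - 3) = (z - 3)*(z + 4)^2*(z + 1)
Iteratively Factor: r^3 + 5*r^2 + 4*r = (r + 1)*(r^2 + 4*r) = r*(r + 1)*(r + 4)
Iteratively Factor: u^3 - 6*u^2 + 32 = (u - 4)*(u^2 - 2*u - 8) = (u - 4)*(u + 2)*(u - 4)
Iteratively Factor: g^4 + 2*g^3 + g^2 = (g)*(g^3 + 2*g^2 + g) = g*(g + 1)*(g^2 + g) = g*(g + 1)^2*(g)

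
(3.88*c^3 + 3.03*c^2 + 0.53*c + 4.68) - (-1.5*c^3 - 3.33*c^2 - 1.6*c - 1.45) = 5.38*c^3 + 6.36*c^2 + 2.13*c + 6.13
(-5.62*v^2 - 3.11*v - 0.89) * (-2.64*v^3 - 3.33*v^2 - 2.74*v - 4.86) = 14.8368*v^5 + 26.925*v^4 + 28.1047*v^3 + 38.7983*v^2 + 17.5532*v + 4.3254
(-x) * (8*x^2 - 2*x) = -8*x^3 + 2*x^2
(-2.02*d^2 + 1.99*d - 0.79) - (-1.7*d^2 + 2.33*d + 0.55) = -0.32*d^2 - 0.34*d - 1.34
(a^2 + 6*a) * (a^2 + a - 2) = a^4 + 7*a^3 + 4*a^2 - 12*a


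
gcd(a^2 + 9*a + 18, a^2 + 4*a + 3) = a + 3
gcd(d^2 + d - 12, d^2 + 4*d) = d + 4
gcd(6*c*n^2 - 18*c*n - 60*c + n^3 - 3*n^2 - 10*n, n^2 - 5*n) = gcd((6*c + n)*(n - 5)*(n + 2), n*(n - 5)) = n - 5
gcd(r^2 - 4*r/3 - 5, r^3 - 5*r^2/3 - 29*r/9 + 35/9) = r + 5/3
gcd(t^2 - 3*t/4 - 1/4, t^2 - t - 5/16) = t + 1/4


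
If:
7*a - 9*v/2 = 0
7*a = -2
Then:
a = -2/7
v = -4/9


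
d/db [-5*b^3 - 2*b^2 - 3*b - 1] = -15*b^2 - 4*b - 3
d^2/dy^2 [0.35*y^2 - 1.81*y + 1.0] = 0.700000000000000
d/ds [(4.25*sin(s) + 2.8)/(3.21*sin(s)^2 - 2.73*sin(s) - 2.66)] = (-17.976*sin(s) + 6.82125*cos(2*s) - 10.48225)*cos(s)/(-3.21*sin(s)^2 + 2.73*sin(s) + 2.66)^2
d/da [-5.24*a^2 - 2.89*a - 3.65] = -10.48*a - 2.89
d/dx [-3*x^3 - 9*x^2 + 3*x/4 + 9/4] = -9*x^2 - 18*x + 3/4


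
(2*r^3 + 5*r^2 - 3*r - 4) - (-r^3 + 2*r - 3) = 3*r^3 + 5*r^2 - 5*r - 1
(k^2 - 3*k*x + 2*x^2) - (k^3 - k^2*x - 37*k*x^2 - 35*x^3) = -k^3 + k^2*x + k^2 + 37*k*x^2 - 3*k*x + 35*x^3 + 2*x^2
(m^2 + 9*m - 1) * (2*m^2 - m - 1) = 2*m^4 + 17*m^3 - 12*m^2 - 8*m + 1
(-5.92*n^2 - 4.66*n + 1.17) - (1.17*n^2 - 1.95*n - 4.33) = -7.09*n^2 - 2.71*n + 5.5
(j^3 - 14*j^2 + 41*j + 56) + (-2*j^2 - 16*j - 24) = j^3 - 16*j^2 + 25*j + 32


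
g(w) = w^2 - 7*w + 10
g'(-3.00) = -13.00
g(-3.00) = 40.00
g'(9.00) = 11.00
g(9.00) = 28.00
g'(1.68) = -3.64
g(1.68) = 1.06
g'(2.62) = -1.76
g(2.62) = -1.48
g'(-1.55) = -10.10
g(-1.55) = 23.25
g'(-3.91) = -14.82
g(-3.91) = 52.66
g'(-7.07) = -21.14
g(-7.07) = 109.47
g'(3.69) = 0.38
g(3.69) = -2.21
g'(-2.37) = -11.74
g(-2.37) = 32.21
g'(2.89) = -1.22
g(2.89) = -1.88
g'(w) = 2*w - 7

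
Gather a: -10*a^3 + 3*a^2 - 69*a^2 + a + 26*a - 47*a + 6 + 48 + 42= -10*a^3 - 66*a^2 - 20*a + 96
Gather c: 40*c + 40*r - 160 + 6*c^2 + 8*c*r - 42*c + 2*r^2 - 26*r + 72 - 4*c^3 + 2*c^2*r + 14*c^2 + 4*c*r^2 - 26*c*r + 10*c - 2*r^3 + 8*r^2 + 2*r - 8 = -4*c^3 + c^2*(2*r + 20) + c*(4*r^2 - 18*r + 8) - 2*r^3 + 10*r^2 + 16*r - 96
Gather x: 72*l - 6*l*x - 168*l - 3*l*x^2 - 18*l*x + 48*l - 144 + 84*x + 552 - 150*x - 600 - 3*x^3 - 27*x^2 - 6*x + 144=-48*l - 3*x^3 + x^2*(-3*l - 27) + x*(-24*l - 72) - 48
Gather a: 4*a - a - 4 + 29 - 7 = 3*a + 18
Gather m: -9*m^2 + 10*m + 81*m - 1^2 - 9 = -9*m^2 + 91*m - 10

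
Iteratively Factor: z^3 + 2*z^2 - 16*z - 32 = (z - 4)*(z^2 + 6*z + 8) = (z - 4)*(z + 2)*(z + 4)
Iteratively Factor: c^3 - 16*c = (c + 4)*(c^2 - 4*c) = (c - 4)*(c + 4)*(c)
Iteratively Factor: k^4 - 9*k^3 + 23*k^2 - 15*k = (k - 3)*(k^3 - 6*k^2 + 5*k) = (k - 5)*(k - 3)*(k^2 - k) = k*(k - 5)*(k - 3)*(k - 1)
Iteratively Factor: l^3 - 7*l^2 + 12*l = (l - 4)*(l^2 - 3*l) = (l - 4)*(l - 3)*(l)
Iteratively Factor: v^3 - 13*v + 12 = (v - 3)*(v^2 + 3*v - 4) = (v - 3)*(v + 4)*(v - 1)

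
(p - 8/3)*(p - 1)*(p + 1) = p^3 - 8*p^2/3 - p + 8/3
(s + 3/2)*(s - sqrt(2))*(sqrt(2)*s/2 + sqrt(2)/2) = sqrt(2)*s^3/2 - s^2 + 5*sqrt(2)*s^2/4 - 5*s/2 + 3*sqrt(2)*s/4 - 3/2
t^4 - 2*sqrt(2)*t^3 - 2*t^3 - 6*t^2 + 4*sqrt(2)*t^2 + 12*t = t*(t - 2)*(t - 3*sqrt(2))*(t + sqrt(2))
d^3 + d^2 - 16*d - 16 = (d - 4)*(d + 1)*(d + 4)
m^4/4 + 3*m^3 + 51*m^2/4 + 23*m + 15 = (m/4 + 1/2)*(m + 2)*(m + 3)*(m + 5)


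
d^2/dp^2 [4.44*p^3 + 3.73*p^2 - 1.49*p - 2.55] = 26.64*p + 7.46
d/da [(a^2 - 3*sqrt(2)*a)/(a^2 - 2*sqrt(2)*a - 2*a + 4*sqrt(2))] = (-2*a^2 + sqrt(2)*a^2 + 8*sqrt(2)*a - 24)/(a^4 - 4*sqrt(2)*a^3 - 4*a^3 + 12*a^2 + 16*sqrt(2)*a^2 - 32*a - 16*sqrt(2)*a + 32)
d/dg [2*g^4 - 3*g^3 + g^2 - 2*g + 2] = 8*g^3 - 9*g^2 + 2*g - 2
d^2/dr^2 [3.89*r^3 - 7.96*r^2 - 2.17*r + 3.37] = 23.34*r - 15.92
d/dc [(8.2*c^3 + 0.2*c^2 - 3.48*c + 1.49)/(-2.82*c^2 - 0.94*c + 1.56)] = (-23.124*c^4 - 15.416*c^3 + 28.3744*c^2 + 9.0276*c - 4.0282)/(7.9524*c^4 + 5.3016*c^3 - 7.9148*c^2 - 2.9328*c + 2.4336)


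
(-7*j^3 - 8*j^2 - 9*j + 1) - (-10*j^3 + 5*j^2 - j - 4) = 3*j^3 - 13*j^2 - 8*j + 5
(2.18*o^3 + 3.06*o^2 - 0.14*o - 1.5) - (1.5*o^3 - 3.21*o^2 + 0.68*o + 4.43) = 0.68*o^3 + 6.27*o^2 - 0.82*o - 5.93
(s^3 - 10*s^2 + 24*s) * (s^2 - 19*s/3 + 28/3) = s^5 - 49*s^4/3 + 290*s^3/3 - 736*s^2/3 + 224*s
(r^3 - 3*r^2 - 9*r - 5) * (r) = r^4 - 3*r^3 - 9*r^2 - 5*r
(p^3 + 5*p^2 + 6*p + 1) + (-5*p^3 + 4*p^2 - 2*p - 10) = -4*p^3 + 9*p^2 + 4*p - 9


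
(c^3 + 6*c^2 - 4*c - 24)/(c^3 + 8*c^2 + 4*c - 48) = (c + 2)/(c + 4)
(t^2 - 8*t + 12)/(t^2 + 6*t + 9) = (t^2 - 8*t + 12)/(t^2 + 6*t + 9)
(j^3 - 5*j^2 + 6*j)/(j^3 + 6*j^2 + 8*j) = (j^2 - 5*j + 6)/(j^2 + 6*j + 8)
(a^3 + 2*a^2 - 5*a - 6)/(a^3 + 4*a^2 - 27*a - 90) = (a^2 - a - 2)/(a^2 + a - 30)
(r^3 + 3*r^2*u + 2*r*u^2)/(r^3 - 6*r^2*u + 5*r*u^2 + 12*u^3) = r*(r + 2*u)/(r^2 - 7*r*u + 12*u^2)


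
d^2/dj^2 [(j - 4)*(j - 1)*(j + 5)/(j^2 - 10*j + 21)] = 4*(29*j^3 - 285*j^2 + 1023*j - 1415)/(j^6 - 30*j^5 + 363*j^4 - 2260*j^3 + 7623*j^2 - 13230*j + 9261)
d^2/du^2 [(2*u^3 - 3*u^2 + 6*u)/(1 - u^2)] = 2*(-8*u^3 + 9*u^2 - 24*u + 3)/(u^6 - 3*u^4 + 3*u^2 - 1)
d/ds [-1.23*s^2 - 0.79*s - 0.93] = -2.46*s - 0.79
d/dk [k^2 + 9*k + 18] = 2*k + 9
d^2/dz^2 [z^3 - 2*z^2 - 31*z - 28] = 6*z - 4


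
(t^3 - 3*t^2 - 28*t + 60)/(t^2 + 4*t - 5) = (t^2 - 8*t + 12)/(t - 1)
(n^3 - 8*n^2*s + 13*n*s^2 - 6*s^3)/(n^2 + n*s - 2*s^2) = (n^2 - 7*n*s + 6*s^2)/(n + 2*s)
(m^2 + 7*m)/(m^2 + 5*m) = (m + 7)/(m + 5)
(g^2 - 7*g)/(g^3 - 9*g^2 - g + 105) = g/(g^2 - 2*g - 15)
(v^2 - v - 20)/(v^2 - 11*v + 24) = (v^2 - v - 20)/(v^2 - 11*v + 24)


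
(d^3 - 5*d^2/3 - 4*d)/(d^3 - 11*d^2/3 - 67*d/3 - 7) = d*(-3*d^2 + 5*d + 12)/(-3*d^3 + 11*d^2 + 67*d + 21)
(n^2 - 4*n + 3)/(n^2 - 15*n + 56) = (n^2 - 4*n + 3)/(n^2 - 15*n + 56)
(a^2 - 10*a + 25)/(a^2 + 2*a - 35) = (a - 5)/(a + 7)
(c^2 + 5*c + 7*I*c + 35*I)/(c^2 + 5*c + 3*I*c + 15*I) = (c + 7*I)/(c + 3*I)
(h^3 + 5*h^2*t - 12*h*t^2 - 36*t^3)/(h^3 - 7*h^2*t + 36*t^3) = (-h - 6*t)/(-h + 6*t)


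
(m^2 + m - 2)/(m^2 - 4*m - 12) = (m - 1)/(m - 6)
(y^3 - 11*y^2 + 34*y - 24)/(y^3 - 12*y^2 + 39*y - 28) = (y - 6)/(y - 7)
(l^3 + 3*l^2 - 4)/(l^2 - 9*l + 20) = (l^3 + 3*l^2 - 4)/(l^2 - 9*l + 20)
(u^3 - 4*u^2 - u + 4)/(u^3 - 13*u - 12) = (u - 1)/(u + 3)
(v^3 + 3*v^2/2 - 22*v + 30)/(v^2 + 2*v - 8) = (v^2 + 7*v/2 - 15)/(v + 4)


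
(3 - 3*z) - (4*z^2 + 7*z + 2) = -4*z^2 - 10*z + 1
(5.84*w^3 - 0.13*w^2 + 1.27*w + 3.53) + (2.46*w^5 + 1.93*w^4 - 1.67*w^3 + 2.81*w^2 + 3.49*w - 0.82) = 2.46*w^5 + 1.93*w^4 + 4.17*w^3 + 2.68*w^2 + 4.76*w + 2.71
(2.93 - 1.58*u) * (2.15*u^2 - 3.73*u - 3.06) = -3.397*u^3 + 12.1929*u^2 - 6.0941*u - 8.9658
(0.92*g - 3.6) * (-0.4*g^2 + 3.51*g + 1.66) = -0.368*g^3 + 4.6692*g^2 - 11.1088*g - 5.976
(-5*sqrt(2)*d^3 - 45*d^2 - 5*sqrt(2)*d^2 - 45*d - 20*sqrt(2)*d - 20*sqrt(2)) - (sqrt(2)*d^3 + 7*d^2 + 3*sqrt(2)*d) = -6*sqrt(2)*d^3 - 52*d^2 - 5*sqrt(2)*d^2 - 45*d - 23*sqrt(2)*d - 20*sqrt(2)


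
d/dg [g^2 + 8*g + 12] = 2*g + 8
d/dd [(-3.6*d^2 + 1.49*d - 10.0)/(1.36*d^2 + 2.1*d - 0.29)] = (-9.5864*d^2 + 29.288*d + 20.5679)/(1.8496*d^4 + 5.712*d^3 + 3.6212*d^2 - 1.218*d + 0.0841)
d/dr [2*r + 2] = 2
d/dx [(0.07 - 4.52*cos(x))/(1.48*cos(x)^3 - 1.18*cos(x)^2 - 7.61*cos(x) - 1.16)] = (-13.3792*cos(x)^3 + 5.6444*cos(x)^2 - 0.165199999999999*cos(x) - 5.7759)*sin(x)/(2.1904*cos(x)^6 - 3.4928*cos(x)^5 - 21.1332*cos(x)^4 + 14.526*cos(x)^3 + 60.6497*cos(x)^2 + 17.6552*cos(x) + 1.3456)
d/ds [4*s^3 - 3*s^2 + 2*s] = 12*s^2 - 6*s + 2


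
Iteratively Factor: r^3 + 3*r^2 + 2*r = (r)*(r^2 + 3*r + 2) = r*(r + 2)*(r + 1)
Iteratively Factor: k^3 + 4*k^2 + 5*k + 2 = (k + 1)*(k^2 + 3*k + 2) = (k + 1)*(k + 2)*(k + 1)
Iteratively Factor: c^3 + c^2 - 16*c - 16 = (c + 1)*(c^2 - 16) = (c + 1)*(c + 4)*(c - 4)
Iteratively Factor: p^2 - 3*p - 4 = (p + 1)*(p - 4)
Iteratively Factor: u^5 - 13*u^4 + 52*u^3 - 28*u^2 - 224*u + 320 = (u - 4)*(u^4 - 9*u^3 + 16*u^2 + 36*u - 80) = (u - 4)*(u - 2)*(u^3 - 7*u^2 + 2*u + 40) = (u - 5)*(u - 4)*(u - 2)*(u^2 - 2*u - 8) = (u - 5)*(u - 4)^2*(u - 2)*(u + 2)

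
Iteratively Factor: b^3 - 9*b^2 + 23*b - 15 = (b - 1)*(b^2 - 8*b + 15) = (b - 3)*(b - 1)*(b - 5)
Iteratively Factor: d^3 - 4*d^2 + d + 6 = (d + 1)*(d^2 - 5*d + 6) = (d - 2)*(d + 1)*(d - 3)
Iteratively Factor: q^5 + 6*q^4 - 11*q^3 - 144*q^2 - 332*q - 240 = (q + 2)*(q^4 + 4*q^3 - 19*q^2 - 106*q - 120) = (q + 2)^2*(q^3 + 2*q^2 - 23*q - 60) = (q - 5)*(q + 2)^2*(q^2 + 7*q + 12) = (q - 5)*(q + 2)^2*(q + 3)*(q + 4)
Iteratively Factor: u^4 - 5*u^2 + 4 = (u - 2)*(u^3 + 2*u^2 - u - 2) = (u - 2)*(u - 1)*(u^2 + 3*u + 2) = (u - 2)*(u - 1)*(u + 1)*(u + 2)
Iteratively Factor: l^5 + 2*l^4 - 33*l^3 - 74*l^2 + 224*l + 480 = (l - 5)*(l^4 + 7*l^3 + 2*l^2 - 64*l - 96) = (l - 5)*(l + 4)*(l^3 + 3*l^2 - 10*l - 24) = (l - 5)*(l + 4)^2*(l^2 - l - 6) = (l - 5)*(l + 2)*(l + 4)^2*(l - 3)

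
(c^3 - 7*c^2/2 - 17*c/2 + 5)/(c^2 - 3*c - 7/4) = 2*(-2*c^3 + 7*c^2 + 17*c - 10)/(-4*c^2 + 12*c + 7)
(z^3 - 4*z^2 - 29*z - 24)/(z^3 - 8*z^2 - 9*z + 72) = (z + 1)/(z - 3)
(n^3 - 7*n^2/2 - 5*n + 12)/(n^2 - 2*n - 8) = n - 3/2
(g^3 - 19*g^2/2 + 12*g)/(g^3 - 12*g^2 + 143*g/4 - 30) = 2*g/(2*g - 5)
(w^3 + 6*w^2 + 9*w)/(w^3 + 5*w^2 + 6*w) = (w + 3)/(w + 2)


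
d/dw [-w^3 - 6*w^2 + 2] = 3*w*(-w - 4)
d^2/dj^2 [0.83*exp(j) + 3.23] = 0.83*exp(j)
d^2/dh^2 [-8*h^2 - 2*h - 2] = -16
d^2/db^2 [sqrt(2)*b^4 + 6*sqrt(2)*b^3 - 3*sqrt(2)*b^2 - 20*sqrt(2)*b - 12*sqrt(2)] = sqrt(2)*(12*b^2 + 36*b - 6)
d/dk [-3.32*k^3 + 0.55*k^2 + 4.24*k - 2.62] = -9.96*k^2 + 1.1*k + 4.24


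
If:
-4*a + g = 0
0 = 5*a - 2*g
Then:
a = 0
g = 0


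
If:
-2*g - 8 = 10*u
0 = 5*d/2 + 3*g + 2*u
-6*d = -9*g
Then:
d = 48/127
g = 32/127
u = -108/127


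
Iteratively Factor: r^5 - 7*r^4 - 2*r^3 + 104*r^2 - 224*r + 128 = (r + 4)*(r^4 - 11*r^3 + 42*r^2 - 64*r + 32) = (r - 4)*(r + 4)*(r^3 - 7*r^2 + 14*r - 8) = (r - 4)*(r - 1)*(r + 4)*(r^2 - 6*r + 8) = (r - 4)*(r - 2)*(r - 1)*(r + 4)*(r - 4)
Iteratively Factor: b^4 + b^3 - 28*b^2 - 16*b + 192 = (b + 4)*(b^3 - 3*b^2 - 16*b + 48) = (b + 4)^2*(b^2 - 7*b + 12) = (b - 3)*(b + 4)^2*(b - 4)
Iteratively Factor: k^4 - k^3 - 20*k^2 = (k - 5)*(k^3 + 4*k^2) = k*(k - 5)*(k^2 + 4*k) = k^2*(k - 5)*(k + 4)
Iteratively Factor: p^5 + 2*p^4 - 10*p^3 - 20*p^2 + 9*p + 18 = (p - 3)*(p^4 + 5*p^3 + 5*p^2 - 5*p - 6) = (p - 3)*(p - 1)*(p^3 + 6*p^2 + 11*p + 6) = (p - 3)*(p - 1)*(p + 1)*(p^2 + 5*p + 6) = (p - 3)*(p - 1)*(p + 1)*(p + 2)*(p + 3)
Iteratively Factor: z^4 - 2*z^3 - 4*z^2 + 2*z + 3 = (z - 1)*(z^3 - z^2 - 5*z - 3) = (z - 1)*(z + 1)*(z^2 - 2*z - 3) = (z - 3)*(z - 1)*(z + 1)*(z + 1)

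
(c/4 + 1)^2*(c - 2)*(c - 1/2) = c^4/16 + 11*c^3/32 - 3*c^2/16 - 2*c + 1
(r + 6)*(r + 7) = r^2 + 13*r + 42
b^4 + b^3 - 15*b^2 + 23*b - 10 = (b - 2)*(b - 1)^2*(b + 5)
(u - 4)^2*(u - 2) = u^3 - 10*u^2 + 32*u - 32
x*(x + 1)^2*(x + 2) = x^4 + 4*x^3 + 5*x^2 + 2*x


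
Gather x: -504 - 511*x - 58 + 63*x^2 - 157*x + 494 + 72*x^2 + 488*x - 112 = 135*x^2 - 180*x - 180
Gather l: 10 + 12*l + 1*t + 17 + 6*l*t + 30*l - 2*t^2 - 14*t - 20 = l*(6*t + 42) - 2*t^2 - 13*t + 7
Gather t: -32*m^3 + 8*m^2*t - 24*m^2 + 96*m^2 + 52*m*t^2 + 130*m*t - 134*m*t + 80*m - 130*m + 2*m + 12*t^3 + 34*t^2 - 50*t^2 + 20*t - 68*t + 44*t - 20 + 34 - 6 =-32*m^3 + 72*m^2 - 48*m + 12*t^3 + t^2*(52*m - 16) + t*(8*m^2 - 4*m - 4) + 8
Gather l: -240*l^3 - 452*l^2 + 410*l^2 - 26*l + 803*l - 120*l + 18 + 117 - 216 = -240*l^3 - 42*l^2 + 657*l - 81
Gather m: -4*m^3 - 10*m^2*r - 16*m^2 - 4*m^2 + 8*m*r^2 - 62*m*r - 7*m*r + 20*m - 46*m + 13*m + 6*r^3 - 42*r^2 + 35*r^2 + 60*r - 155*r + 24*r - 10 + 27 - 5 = -4*m^3 + m^2*(-10*r - 20) + m*(8*r^2 - 69*r - 13) + 6*r^3 - 7*r^2 - 71*r + 12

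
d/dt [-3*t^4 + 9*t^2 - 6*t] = -12*t^3 + 18*t - 6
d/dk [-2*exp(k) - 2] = -2*exp(k)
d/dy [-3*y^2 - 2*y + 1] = -6*y - 2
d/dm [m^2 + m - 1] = 2*m + 1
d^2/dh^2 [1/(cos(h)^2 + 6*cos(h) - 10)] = (-8*sin(h)^4 + 156*sin(h)^2 - 75*cos(h) - 9*cos(3*h) + 36)/(2*(-sin(h)^2 + 6*cos(h) - 9)^3)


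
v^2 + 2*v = v*(v + 2)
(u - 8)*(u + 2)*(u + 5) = u^3 - u^2 - 46*u - 80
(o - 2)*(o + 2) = o^2 - 4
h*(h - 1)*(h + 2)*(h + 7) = h^4 + 8*h^3 + 5*h^2 - 14*h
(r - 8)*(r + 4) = r^2 - 4*r - 32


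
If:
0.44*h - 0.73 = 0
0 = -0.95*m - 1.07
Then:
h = 1.66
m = -1.13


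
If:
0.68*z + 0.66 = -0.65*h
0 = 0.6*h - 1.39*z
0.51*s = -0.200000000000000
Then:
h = -0.70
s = -0.39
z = -0.30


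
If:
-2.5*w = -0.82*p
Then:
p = 3.04878048780488*w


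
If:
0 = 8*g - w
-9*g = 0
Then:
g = 0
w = 0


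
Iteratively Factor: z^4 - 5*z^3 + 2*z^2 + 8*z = (z - 4)*(z^3 - z^2 - 2*z) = (z - 4)*(z - 2)*(z^2 + z) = (z - 4)*(z - 2)*(z + 1)*(z)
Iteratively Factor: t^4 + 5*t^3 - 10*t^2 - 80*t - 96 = (t + 2)*(t^3 + 3*t^2 - 16*t - 48) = (t + 2)*(t + 4)*(t^2 - t - 12) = (t - 4)*(t + 2)*(t + 4)*(t + 3)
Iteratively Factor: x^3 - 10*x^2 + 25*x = (x - 5)*(x^2 - 5*x) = (x - 5)^2*(x)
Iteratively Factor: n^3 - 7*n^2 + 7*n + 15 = (n - 3)*(n^2 - 4*n - 5) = (n - 3)*(n + 1)*(n - 5)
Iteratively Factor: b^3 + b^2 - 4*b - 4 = (b + 1)*(b^2 - 4) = (b - 2)*(b + 1)*(b + 2)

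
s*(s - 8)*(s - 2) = s^3 - 10*s^2 + 16*s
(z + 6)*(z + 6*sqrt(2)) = z^2 + 6*z + 6*sqrt(2)*z + 36*sqrt(2)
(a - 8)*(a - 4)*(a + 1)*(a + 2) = a^4 - 9*a^3 - 2*a^2 + 72*a + 64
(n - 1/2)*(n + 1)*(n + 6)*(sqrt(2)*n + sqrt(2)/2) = sqrt(2)*n^4 + 7*sqrt(2)*n^3 + 23*sqrt(2)*n^2/4 - 7*sqrt(2)*n/4 - 3*sqrt(2)/2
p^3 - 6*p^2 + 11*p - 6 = (p - 3)*(p - 2)*(p - 1)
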